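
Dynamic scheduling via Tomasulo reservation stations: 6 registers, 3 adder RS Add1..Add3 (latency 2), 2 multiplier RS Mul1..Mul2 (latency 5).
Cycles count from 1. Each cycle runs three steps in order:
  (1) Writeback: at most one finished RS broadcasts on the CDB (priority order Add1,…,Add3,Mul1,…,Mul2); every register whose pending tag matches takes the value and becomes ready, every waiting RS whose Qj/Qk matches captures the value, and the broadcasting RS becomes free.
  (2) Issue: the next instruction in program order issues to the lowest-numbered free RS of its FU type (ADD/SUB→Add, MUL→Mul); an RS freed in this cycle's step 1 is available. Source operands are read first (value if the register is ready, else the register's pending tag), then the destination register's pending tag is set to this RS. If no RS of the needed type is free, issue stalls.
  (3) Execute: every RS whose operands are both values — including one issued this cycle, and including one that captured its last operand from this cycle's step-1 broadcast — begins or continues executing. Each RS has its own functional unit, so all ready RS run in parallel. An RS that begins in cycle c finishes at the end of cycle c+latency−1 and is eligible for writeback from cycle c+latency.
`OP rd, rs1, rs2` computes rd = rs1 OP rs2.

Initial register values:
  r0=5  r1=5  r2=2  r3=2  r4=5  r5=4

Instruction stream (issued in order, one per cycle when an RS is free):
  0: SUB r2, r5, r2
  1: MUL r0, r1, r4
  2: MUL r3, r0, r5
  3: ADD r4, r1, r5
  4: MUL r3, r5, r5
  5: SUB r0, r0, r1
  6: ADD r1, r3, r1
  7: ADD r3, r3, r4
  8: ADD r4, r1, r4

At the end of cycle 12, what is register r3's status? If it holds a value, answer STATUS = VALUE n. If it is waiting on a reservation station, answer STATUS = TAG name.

STATUS = TAG Add1

  c1: issue SUB r2<-Add1  regs: r0:5,r1:5,r2:Add1,r3:2,r4:5,r5:4
  c2: issue MUL r0<-Mul1  regs: r0:Mul1,r1:5,r2:Add1,r3:2,r4:5,r5:4
  c3: CDB Add1=2; issue MUL r3<-Mul2  regs: r0:Mul1,r1:5,r2:2,r3:Mul2,r4:5,r5:4
  c4: issue ADD r4<-Add1  regs: r0:Mul1,r1:5,r2:2,r3:Mul2,r4:Add1,r5:4
  c5: stall  regs: r0:Mul1,r1:5,r2:2,r3:Mul2,r4:Add1,r5:4
  c6: CDB Add1=9; stall  regs: r0:Mul1,r1:5,r2:2,r3:Mul2,r4:9,r5:4
  c7: CDB Mul1=25; issue MUL r3<-Mul1  regs: r0:25,r1:5,r2:2,r3:Mul1,r4:9,r5:4
  c8: issue SUB r0<-Add1  regs: r0:Add1,r1:5,r2:2,r3:Mul1,r4:9,r5:4
  c9: issue ADD r1<-Add2  regs: r0:Add1,r1:Add2,r2:2,r3:Mul1,r4:9,r5:4
  c10: CDB Add1=20; issue ADD r3<-Add1  regs: r0:20,r1:Add2,r2:2,r3:Add1,r4:9,r5:4
  c11: issue ADD r4<-Add3  regs: r0:20,r1:Add2,r2:2,r3:Add1,r4:Add3,r5:4
  c12: CDB Mul1=16  regs: r0:20,r1:Add2,r2:2,r3:Add1,r4:Add3,r5:4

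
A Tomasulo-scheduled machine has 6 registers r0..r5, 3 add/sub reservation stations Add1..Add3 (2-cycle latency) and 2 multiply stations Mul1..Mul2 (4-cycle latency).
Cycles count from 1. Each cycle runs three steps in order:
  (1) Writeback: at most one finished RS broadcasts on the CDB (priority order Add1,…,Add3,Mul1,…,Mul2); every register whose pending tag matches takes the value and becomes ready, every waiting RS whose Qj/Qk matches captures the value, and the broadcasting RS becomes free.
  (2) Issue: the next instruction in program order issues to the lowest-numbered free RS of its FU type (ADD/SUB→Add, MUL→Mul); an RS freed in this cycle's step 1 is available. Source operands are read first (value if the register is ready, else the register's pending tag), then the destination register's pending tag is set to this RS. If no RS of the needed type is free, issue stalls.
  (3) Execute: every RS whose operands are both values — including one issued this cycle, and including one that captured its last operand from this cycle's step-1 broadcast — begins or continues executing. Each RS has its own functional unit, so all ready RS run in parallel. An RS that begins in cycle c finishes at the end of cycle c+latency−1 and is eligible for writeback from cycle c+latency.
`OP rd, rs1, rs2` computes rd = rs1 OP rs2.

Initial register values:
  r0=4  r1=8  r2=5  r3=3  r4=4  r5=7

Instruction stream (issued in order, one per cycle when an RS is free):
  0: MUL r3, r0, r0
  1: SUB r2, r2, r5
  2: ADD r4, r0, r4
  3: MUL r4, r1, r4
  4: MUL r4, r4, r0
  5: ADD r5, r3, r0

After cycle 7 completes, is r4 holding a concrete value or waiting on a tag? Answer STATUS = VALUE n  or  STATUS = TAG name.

  c1: issue MUL r3<-Mul1  regs: r0:4,r1:8,r2:5,r3:Mul1,r4:4,r5:7
  c2: issue SUB r2<-Add1  regs: r0:4,r1:8,r2:Add1,r3:Mul1,r4:4,r5:7
  c3: issue ADD r4<-Add2  regs: r0:4,r1:8,r2:Add1,r3:Mul1,r4:Add2,r5:7
  c4: CDB Add1=-2; issue MUL r4<-Mul2  regs: r0:4,r1:8,r2:-2,r3:Mul1,r4:Mul2,r5:7
  c5: CDB Add2=8; stall  regs: r0:4,r1:8,r2:-2,r3:Mul1,r4:Mul2,r5:7
  c6: CDB Mul1=16; issue MUL r4<-Mul1  regs: r0:4,r1:8,r2:-2,r3:16,r4:Mul1,r5:7
  c7: issue ADD r5<-Add1  regs: r0:4,r1:8,r2:-2,r3:16,r4:Mul1,r5:Add1

STATUS = TAG Mul1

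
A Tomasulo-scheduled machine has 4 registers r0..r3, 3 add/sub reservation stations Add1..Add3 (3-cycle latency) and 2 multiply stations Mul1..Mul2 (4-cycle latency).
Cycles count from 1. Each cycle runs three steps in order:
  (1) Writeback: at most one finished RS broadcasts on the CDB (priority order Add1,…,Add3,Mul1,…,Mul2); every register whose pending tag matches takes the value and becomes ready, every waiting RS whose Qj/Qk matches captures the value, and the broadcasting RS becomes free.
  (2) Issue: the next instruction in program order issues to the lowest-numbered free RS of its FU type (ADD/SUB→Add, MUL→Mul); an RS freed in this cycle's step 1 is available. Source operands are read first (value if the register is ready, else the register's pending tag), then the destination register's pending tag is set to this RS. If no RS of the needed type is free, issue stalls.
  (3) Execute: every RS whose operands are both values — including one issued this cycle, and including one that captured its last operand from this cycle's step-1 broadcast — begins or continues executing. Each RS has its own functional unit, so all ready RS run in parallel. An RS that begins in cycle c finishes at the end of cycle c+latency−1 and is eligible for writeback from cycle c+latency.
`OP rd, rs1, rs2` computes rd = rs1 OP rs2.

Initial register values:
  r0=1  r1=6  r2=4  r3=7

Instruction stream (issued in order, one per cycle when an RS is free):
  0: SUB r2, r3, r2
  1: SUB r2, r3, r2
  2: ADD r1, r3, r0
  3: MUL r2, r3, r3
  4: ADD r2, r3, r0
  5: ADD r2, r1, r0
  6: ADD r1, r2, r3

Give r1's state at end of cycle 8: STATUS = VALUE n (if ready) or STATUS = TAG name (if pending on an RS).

STATUS = TAG Add2

cycle 1: issue SUB r2<-Add1 // r0:1,r1:6,r2:Add1,r3:7
cycle 2: issue SUB r2<-Add2 // r0:1,r1:6,r2:Add2,r3:7
cycle 3: issue ADD r1<-Add3 // r0:1,r1:Add3,r2:Add2,r3:7
cycle 4: CDB Add1=3; issue MUL r2<-Mul1 // r0:1,r1:Add3,r2:Mul1,r3:7
cycle 5: issue ADD r2<-Add1 // r0:1,r1:Add3,r2:Add1,r3:7
cycle 6: CDB Add3=8; issue ADD r2<-Add3 // r0:1,r1:8,r2:Add3,r3:7
cycle 7: CDB Add2=4; issue ADD r1<-Add2 // r0:1,r1:Add2,r2:Add3,r3:7
cycle 8: CDB Add1=8 // r0:1,r1:Add2,r2:Add3,r3:7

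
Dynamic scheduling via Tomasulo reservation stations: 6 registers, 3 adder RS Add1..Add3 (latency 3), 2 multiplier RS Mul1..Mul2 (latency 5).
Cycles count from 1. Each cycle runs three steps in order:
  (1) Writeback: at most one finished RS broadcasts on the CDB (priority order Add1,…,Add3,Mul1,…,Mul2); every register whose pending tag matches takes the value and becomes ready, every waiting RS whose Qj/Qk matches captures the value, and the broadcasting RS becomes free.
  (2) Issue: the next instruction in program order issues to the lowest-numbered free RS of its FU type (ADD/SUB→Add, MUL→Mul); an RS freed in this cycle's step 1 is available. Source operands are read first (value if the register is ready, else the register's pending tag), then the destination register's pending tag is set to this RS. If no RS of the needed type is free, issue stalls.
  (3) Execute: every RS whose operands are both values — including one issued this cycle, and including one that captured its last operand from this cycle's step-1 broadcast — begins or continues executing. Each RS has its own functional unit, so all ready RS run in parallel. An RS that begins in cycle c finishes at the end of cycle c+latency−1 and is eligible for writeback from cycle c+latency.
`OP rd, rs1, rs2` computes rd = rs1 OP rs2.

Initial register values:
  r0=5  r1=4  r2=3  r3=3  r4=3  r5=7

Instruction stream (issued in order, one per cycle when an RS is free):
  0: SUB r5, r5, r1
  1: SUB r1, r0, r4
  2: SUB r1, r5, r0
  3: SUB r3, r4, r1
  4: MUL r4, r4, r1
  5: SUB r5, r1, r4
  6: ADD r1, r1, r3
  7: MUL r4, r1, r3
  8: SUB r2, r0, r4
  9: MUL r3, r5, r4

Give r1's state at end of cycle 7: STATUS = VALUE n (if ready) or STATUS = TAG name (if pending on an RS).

  c1: issue SUB r5<-Add1  regs: r0:5,r1:4,r2:3,r3:3,r4:3,r5:Add1
  c2: issue SUB r1<-Add2  regs: r0:5,r1:Add2,r2:3,r3:3,r4:3,r5:Add1
  c3: issue SUB r1<-Add3  regs: r0:5,r1:Add3,r2:3,r3:3,r4:3,r5:Add1
  c4: CDB Add1=3; issue SUB r3<-Add1  regs: r0:5,r1:Add3,r2:3,r3:Add1,r4:3,r5:3
  c5: CDB Add2=2; issue MUL r4<-Mul1  regs: r0:5,r1:Add3,r2:3,r3:Add1,r4:Mul1,r5:3
  c6: issue SUB r5<-Add2  regs: r0:5,r1:Add3,r2:3,r3:Add1,r4:Mul1,r5:Add2
  c7: CDB Add3=-2; issue ADD r1<-Add3  regs: r0:5,r1:Add3,r2:3,r3:Add1,r4:Mul1,r5:Add2

STATUS = TAG Add3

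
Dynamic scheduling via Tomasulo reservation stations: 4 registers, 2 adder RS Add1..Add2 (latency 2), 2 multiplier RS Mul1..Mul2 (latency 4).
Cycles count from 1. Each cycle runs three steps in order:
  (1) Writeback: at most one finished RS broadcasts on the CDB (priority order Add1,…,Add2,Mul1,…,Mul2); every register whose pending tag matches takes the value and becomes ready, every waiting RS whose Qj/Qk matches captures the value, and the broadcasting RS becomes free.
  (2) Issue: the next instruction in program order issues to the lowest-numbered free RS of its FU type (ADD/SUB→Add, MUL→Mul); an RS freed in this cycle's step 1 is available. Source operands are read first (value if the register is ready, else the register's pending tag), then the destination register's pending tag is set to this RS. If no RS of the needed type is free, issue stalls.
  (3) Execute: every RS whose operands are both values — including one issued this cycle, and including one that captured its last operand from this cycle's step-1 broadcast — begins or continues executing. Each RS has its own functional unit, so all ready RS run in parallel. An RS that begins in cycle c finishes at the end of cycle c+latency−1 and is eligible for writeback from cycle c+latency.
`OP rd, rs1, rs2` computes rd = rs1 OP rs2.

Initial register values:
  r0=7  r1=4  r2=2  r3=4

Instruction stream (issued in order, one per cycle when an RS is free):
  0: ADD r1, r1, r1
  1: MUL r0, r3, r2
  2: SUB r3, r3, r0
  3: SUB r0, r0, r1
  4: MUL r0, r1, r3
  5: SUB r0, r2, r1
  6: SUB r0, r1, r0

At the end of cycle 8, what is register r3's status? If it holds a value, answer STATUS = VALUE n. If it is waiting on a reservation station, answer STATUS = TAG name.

STATUS = VALUE -4

  c1: issue ADD r1<-Add1  regs: r0:7,r1:Add1,r2:2,r3:4
  c2: issue MUL r0<-Mul1  regs: r0:Mul1,r1:Add1,r2:2,r3:4
  c3: CDB Add1=8; issue SUB r3<-Add1  regs: r0:Mul1,r1:8,r2:2,r3:Add1
  c4: issue SUB r0<-Add2  regs: r0:Add2,r1:8,r2:2,r3:Add1
  c5: issue MUL r0<-Mul2  regs: r0:Mul2,r1:8,r2:2,r3:Add1
  c6: CDB Mul1=8; stall  regs: r0:Mul2,r1:8,r2:2,r3:Add1
  c7: stall  regs: r0:Mul2,r1:8,r2:2,r3:Add1
  c8: CDB Add1=-4; issue SUB r0<-Add1  regs: r0:Add1,r1:8,r2:2,r3:-4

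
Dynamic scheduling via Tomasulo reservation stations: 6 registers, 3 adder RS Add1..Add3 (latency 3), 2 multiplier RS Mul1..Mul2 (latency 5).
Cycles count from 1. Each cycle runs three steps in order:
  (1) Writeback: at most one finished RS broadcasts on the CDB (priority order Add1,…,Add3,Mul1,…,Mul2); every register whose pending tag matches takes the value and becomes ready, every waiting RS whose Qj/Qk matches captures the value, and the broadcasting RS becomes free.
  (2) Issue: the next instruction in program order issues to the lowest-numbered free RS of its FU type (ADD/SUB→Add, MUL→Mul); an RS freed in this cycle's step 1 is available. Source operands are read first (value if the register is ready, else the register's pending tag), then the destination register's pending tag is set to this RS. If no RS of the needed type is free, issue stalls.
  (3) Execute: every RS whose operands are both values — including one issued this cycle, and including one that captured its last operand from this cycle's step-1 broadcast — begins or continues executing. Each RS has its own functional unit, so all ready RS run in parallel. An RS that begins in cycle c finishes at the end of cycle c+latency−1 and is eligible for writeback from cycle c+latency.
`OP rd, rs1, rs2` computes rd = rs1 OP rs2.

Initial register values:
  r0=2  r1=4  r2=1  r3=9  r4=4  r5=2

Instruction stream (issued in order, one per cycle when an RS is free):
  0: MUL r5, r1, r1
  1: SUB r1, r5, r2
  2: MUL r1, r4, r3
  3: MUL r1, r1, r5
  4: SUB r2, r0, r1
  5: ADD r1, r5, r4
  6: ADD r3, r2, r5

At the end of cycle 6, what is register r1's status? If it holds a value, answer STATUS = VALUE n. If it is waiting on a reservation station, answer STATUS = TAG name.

  c1: issue MUL r5<-Mul1  regs: r0:2,r1:4,r2:1,r3:9,r4:4,r5:Mul1
  c2: issue SUB r1<-Add1  regs: r0:2,r1:Add1,r2:1,r3:9,r4:4,r5:Mul1
  c3: issue MUL r1<-Mul2  regs: r0:2,r1:Mul2,r2:1,r3:9,r4:4,r5:Mul1
  c4: stall  regs: r0:2,r1:Mul2,r2:1,r3:9,r4:4,r5:Mul1
  c5: stall  regs: r0:2,r1:Mul2,r2:1,r3:9,r4:4,r5:Mul1
  c6: CDB Mul1=16; issue MUL r1<-Mul1  regs: r0:2,r1:Mul1,r2:1,r3:9,r4:4,r5:16

STATUS = TAG Mul1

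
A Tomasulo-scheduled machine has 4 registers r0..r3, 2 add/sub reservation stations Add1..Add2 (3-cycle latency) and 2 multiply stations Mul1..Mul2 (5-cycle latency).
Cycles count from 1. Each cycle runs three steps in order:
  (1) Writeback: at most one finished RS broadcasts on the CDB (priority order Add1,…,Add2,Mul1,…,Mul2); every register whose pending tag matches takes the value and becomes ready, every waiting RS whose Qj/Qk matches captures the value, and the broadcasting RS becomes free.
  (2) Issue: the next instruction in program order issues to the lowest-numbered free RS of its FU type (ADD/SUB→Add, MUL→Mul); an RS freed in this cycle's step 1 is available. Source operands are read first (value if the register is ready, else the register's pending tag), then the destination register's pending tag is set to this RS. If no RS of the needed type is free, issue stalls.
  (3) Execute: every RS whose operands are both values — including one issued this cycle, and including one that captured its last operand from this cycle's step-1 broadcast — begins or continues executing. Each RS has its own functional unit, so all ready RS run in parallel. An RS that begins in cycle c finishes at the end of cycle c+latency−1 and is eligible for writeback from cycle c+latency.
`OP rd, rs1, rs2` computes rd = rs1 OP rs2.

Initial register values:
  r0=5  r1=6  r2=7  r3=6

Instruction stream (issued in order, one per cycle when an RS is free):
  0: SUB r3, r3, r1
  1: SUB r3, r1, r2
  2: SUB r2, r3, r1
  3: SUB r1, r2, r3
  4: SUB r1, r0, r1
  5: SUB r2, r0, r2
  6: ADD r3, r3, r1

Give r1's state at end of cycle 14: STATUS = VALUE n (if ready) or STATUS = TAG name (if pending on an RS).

STATUS = VALUE 11

c1: issue SUB r3<-Add1 | r0:5,r1:6,r2:7,r3:Add1
c2: issue SUB r3<-Add2 | r0:5,r1:6,r2:7,r3:Add2
c3: stall | r0:5,r1:6,r2:7,r3:Add2
c4: CDB Add1=0; issue SUB r2<-Add1 | r0:5,r1:6,r2:Add1,r3:Add2
c5: CDB Add2=-1; issue SUB r1<-Add2 | r0:5,r1:Add2,r2:Add1,r3:-1
c6: stall | r0:5,r1:Add2,r2:Add1,r3:-1
c7: stall | r0:5,r1:Add2,r2:Add1,r3:-1
c8: CDB Add1=-7; issue SUB r1<-Add1 | r0:5,r1:Add1,r2:-7,r3:-1
c9: stall | r0:5,r1:Add1,r2:-7,r3:-1
c10: stall | r0:5,r1:Add1,r2:-7,r3:-1
c11: CDB Add2=-6; issue SUB r2<-Add2 | r0:5,r1:Add1,r2:Add2,r3:-1
c12: stall | r0:5,r1:Add1,r2:Add2,r3:-1
c13: stall | r0:5,r1:Add1,r2:Add2,r3:-1
c14: CDB Add1=11; issue ADD r3<-Add1 | r0:5,r1:11,r2:Add2,r3:Add1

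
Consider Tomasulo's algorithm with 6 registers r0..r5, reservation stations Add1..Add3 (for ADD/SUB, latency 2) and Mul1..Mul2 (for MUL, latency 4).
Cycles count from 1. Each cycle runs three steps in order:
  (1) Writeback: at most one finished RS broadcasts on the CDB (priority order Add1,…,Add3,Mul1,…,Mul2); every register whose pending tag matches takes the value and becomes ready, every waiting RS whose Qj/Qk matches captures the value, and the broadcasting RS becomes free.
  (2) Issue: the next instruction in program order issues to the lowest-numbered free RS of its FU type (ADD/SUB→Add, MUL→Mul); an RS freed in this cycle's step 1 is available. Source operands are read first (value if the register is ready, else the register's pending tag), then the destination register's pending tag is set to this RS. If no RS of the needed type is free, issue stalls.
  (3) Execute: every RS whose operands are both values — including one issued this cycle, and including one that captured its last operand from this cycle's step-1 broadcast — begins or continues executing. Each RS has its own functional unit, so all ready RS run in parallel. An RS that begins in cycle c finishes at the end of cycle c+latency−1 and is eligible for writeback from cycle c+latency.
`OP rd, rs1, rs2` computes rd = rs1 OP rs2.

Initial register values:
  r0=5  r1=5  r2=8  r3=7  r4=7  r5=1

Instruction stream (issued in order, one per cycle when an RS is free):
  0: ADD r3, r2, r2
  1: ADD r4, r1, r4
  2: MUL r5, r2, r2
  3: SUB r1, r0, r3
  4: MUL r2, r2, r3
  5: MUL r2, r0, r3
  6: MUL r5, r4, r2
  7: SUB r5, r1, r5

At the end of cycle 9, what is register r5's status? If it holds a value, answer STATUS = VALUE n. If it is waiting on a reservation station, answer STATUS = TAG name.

STATUS = TAG Mul2

c1: issue ADD r3<-Add1 | r0:5,r1:5,r2:8,r3:Add1,r4:7,r5:1
c2: issue ADD r4<-Add2 | r0:5,r1:5,r2:8,r3:Add1,r4:Add2,r5:1
c3: CDB Add1=16; issue MUL r5<-Mul1 | r0:5,r1:5,r2:8,r3:16,r4:Add2,r5:Mul1
c4: CDB Add2=12; issue SUB r1<-Add1 | r0:5,r1:Add1,r2:8,r3:16,r4:12,r5:Mul1
c5: issue MUL r2<-Mul2 | r0:5,r1:Add1,r2:Mul2,r3:16,r4:12,r5:Mul1
c6: CDB Add1=-11; stall | r0:5,r1:-11,r2:Mul2,r3:16,r4:12,r5:Mul1
c7: CDB Mul1=64; issue MUL r2<-Mul1 | r0:5,r1:-11,r2:Mul1,r3:16,r4:12,r5:64
c8: stall | r0:5,r1:-11,r2:Mul1,r3:16,r4:12,r5:64
c9: CDB Mul2=128; issue MUL r5<-Mul2 | r0:5,r1:-11,r2:Mul1,r3:16,r4:12,r5:Mul2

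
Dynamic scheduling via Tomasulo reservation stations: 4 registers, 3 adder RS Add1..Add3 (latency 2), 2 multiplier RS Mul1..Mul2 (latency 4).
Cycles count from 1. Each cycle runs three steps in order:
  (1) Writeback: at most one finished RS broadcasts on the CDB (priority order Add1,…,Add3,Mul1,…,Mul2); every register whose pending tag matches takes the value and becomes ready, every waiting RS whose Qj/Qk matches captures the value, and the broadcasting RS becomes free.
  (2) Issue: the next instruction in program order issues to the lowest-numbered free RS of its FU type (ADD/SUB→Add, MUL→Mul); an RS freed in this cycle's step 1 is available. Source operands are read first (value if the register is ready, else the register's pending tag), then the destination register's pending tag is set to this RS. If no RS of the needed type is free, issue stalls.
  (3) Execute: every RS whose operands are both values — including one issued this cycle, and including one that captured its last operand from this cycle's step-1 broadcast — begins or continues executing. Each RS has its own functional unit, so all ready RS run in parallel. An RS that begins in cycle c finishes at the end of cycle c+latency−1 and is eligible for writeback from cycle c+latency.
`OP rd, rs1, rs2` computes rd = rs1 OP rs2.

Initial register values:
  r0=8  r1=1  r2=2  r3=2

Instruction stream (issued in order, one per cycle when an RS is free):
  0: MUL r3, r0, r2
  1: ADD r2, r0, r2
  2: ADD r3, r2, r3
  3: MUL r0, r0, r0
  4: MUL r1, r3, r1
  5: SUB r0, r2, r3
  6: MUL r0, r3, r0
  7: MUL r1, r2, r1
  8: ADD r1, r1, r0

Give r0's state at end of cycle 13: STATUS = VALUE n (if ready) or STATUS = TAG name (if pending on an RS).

cycle 1: issue MUL r3<-Mul1 // r0:8,r1:1,r2:2,r3:Mul1
cycle 2: issue ADD r2<-Add1 // r0:8,r1:1,r2:Add1,r3:Mul1
cycle 3: issue ADD r3<-Add2 // r0:8,r1:1,r2:Add1,r3:Add2
cycle 4: CDB Add1=10; issue MUL r0<-Mul2 // r0:Mul2,r1:1,r2:10,r3:Add2
cycle 5: CDB Mul1=16; issue MUL r1<-Mul1 // r0:Mul2,r1:Mul1,r2:10,r3:Add2
cycle 6: issue SUB r0<-Add1 // r0:Add1,r1:Mul1,r2:10,r3:Add2
cycle 7: CDB Add2=26; stall // r0:Add1,r1:Mul1,r2:10,r3:26
cycle 8: CDB Mul2=64; issue MUL r0<-Mul2 // r0:Mul2,r1:Mul1,r2:10,r3:26
cycle 9: CDB Add1=-16; stall // r0:Mul2,r1:Mul1,r2:10,r3:26
cycle 10: stall // r0:Mul2,r1:Mul1,r2:10,r3:26
cycle 11: CDB Mul1=26; issue MUL r1<-Mul1 // r0:Mul2,r1:Mul1,r2:10,r3:26
cycle 12: issue ADD r1<-Add1 // r0:Mul2,r1:Add1,r2:10,r3:26
cycle 13: CDB Mul2=-416 // r0:-416,r1:Add1,r2:10,r3:26

STATUS = VALUE -416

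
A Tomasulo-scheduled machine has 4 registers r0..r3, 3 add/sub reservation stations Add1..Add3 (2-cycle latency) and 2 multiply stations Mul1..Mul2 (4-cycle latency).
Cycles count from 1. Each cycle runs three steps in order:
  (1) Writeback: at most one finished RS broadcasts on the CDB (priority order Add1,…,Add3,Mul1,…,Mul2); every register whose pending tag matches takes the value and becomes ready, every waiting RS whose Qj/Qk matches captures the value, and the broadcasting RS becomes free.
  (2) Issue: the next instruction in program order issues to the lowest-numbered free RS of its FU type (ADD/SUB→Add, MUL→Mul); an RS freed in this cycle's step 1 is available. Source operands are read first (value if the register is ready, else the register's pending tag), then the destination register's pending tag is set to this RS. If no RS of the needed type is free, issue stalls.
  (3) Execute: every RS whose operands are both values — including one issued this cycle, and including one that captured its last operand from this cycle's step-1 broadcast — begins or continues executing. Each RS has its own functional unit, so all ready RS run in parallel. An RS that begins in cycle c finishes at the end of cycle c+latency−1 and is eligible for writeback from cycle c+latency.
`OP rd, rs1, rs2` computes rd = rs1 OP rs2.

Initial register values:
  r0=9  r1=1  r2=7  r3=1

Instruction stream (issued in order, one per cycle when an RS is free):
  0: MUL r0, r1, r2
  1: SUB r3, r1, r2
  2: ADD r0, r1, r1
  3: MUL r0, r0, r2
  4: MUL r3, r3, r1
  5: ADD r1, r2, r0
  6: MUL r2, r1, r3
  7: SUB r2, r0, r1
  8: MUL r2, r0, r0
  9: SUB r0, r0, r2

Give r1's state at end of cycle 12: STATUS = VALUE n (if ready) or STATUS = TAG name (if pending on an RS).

cycle 1: issue MUL r0<-Mul1 // r0:Mul1,r1:1,r2:7,r3:1
cycle 2: issue SUB r3<-Add1 // r0:Mul1,r1:1,r2:7,r3:Add1
cycle 3: issue ADD r0<-Add2 // r0:Add2,r1:1,r2:7,r3:Add1
cycle 4: CDB Add1=-6; issue MUL r0<-Mul2 // r0:Mul2,r1:1,r2:7,r3:-6
cycle 5: CDB Add2=2; stall // r0:Mul2,r1:1,r2:7,r3:-6
cycle 6: CDB Mul1=7; issue MUL r3<-Mul1 // r0:Mul2,r1:1,r2:7,r3:Mul1
cycle 7: issue ADD r1<-Add1 // r0:Mul2,r1:Add1,r2:7,r3:Mul1
cycle 8: stall // r0:Mul2,r1:Add1,r2:7,r3:Mul1
cycle 9: CDB Mul2=14; issue MUL r2<-Mul2 // r0:14,r1:Add1,r2:Mul2,r3:Mul1
cycle 10: CDB Mul1=-6; issue SUB r2<-Add2 // r0:14,r1:Add1,r2:Add2,r3:-6
cycle 11: CDB Add1=21; issue MUL r2<-Mul1 // r0:14,r1:21,r2:Mul1,r3:-6
cycle 12: issue SUB r0<-Add1 // r0:Add1,r1:21,r2:Mul1,r3:-6

STATUS = VALUE 21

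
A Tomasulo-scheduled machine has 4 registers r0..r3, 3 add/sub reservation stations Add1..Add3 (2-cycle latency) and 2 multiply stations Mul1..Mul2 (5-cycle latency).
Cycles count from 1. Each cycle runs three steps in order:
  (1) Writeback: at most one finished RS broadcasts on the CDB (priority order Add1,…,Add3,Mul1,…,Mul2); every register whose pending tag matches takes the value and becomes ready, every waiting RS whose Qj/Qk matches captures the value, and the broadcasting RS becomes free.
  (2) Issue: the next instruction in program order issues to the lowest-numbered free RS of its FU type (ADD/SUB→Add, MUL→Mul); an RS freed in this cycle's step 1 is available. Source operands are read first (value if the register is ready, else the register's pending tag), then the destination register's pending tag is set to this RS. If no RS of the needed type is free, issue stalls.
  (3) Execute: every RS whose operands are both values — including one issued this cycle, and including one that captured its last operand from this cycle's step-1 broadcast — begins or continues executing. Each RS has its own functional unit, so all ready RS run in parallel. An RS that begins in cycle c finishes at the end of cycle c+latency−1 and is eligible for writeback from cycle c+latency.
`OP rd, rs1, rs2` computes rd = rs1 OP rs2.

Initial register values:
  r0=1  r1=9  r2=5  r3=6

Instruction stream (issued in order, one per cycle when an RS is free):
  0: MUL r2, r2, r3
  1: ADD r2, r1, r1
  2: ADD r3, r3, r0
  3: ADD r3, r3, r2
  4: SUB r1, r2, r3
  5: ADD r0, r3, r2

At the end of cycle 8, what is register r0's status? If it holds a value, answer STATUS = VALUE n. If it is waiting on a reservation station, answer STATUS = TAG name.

STATUS = TAG Add3

c1: issue MUL r2<-Mul1 | r0:1,r1:9,r2:Mul1,r3:6
c2: issue ADD r2<-Add1 | r0:1,r1:9,r2:Add1,r3:6
c3: issue ADD r3<-Add2 | r0:1,r1:9,r2:Add1,r3:Add2
c4: CDB Add1=18; issue ADD r3<-Add1 | r0:1,r1:9,r2:18,r3:Add1
c5: CDB Add2=7; issue SUB r1<-Add2 | r0:1,r1:Add2,r2:18,r3:Add1
c6: CDB Mul1=30; issue ADD r0<-Add3 | r0:Add3,r1:Add2,r2:18,r3:Add1
c7: CDB Add1=25 | r0:Add3,r1:Add2,r2:18,r3:25
c8: - | r0:Add3,r1:Add2,r2:18,r3:25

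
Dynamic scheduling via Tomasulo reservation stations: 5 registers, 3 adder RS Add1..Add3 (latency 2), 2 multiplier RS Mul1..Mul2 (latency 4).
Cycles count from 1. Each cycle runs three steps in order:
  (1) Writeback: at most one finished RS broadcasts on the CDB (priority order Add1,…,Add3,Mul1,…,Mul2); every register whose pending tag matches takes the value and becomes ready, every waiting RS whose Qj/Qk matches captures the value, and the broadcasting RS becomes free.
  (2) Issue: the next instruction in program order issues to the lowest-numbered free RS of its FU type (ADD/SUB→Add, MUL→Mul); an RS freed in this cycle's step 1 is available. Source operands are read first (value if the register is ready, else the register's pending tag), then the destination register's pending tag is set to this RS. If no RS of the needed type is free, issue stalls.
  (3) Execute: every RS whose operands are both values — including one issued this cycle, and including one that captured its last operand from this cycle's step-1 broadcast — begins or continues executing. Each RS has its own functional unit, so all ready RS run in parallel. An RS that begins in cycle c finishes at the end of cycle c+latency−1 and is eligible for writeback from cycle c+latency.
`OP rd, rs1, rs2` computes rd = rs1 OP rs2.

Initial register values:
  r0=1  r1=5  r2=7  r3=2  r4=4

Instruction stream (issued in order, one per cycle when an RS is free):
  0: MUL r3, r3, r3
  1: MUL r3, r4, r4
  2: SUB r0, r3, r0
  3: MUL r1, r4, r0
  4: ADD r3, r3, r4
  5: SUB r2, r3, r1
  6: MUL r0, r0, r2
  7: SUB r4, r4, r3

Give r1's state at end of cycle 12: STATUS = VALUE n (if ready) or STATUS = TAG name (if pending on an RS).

cycle 1: issue MUL r3<-Mul1 // r0:1,r1:5,r2:7,r3:Mul1,r4:4
cycle 2: issue MUL r3<-Mul2 // r0:1,r1:5,r2:7,r3:Mul2,r4:4
cycle 3: issue SUB r0<-Add1 // r0:Add1,r1:5,r2:7,r3:Mul2,r4:4
cycle 4: stall // r0:Add1,r1:5,r2:7,r3:Mul2,r4:4
cycle 5: CDB Mul1=4; issue MUL r1<-Mul1 // r0:Add1,r1:Mul1,r2:7,r3:Mul2,r4:4
cycle 6: CDB Mul2=16; issue ADD r3<-Add2 // r0:Add1,r1:Mul1,r2:7,r3:Add2,r4:4
cycle 7: issue SUB r2<-Add3 // r0:Add1,r1:Mul1,r2:Add3,r3:Add2,r4:4
cycle 8: CDB Add1=15; issue MUL r0<-Mul2 // r0:Mul2,r1:Mul1,r2:Add3,r3:Add2,r4:4
cycle 9: CDB Add2=20; issue SUB r4<-Add1 // r0:Mul2,r1:Mul1,r2:Add3,r3:20,r4:Add1
cycle 10: - // r0:Mul2,r1:Mul1,r2:Add3,r3:20,r4:Add1
cycle 11: CDB Add1=-16 // r0:Mul2,r1:Mul1,r2:Add3,r3:20,r4:-16
cycle 12: CDB Mul1=60 // r0:Mul2,r1:60,r2:Add3,r3:20,r4:-16

STATUS = VALUE 60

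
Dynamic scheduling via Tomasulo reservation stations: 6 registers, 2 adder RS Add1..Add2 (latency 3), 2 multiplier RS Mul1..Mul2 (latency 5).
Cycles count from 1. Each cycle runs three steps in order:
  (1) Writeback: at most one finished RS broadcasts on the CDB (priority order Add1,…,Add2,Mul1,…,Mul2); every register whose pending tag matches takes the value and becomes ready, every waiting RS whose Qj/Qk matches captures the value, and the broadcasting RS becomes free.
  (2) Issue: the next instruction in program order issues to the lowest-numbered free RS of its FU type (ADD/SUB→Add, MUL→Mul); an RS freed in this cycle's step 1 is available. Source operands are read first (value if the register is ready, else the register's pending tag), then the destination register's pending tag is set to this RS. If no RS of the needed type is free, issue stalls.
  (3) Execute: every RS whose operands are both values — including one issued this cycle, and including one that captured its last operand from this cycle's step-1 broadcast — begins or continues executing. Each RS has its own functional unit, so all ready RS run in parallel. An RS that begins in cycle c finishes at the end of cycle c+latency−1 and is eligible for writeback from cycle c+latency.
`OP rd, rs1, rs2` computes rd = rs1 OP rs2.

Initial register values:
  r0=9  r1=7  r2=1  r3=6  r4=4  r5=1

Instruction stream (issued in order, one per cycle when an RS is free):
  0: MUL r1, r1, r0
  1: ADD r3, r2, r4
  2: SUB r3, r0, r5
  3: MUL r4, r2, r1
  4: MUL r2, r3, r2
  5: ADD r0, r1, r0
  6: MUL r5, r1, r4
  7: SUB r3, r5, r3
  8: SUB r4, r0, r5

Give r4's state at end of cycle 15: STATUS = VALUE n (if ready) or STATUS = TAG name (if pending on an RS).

  c1: issue MUL r1<-Mul1  regs: r0:9,r1:Mul1,r2:1,r3:6,r4:4,r5:1
  c2: issue ADD r3<-Add1  regs: r0:9,r1:Mul1,r2:1,r3:Add1,r4:4,r5:1
  c3: issue SUB r3<-Add2  regs: r0:9,r1:Mul1,r2:1,r3:Add2,r4:4,r5:1
  c4: issue MUL r4<-Mul2  regs: r0:9,r1:Mul1,r2:1,r3:Add2,r4:Mul2,r5:1
  c5: CDB Add1=5; stall  regs: r0:9,r1:Mul1,r2:1,r3:Add2,r4:Mul2,r5:1
  c6: CDB Add2=8; stall  regs: r0:9,r1:Mul1,r2:1,r3:8,r4:Mul2,r5:1
  c7: CDB Mul1=63; issue MUL r2<-Mul1  regs: r0:9,r1:63,r2:Mul1,r3:8,r4:Mul2,r5:1
  c8: issue ADD r0<-Add1  regs: r0:Add1,r1:63,r2:Mul1,r3:8,r4:Mul2,r5:1
  c9: stall  regs: r0:Add1,r1:63,r2:Mul1,r3:8,r4:Mul2,r5:1
  c10: stall  regs: r0:Add1,r1:63,r2:Mul1,r3:8,r4:Mul2,r5:1
  c11: CDB Add1=72; stall  regs: r0:72,r1:63,r2:Mul1,r3:8,r4:Mul2,r5:1
  c12: CDB Mul1=8; issue MUL r5<-Mul1  regs: r0:72,r1:63,r2:8,r3:8,r4:Mul2,r5:Mul1
  c13: CDB Mul2=63; issue SUB r3<-Add1  regs: r0:72,r1:63,r2:8,r3:Add1,r4:63,r5:Mul1
  c14: issue SUB r4<-Add2  regs: r0:72,r1:63,r2:8,r3:Add1,r4:Add2,r5:Mul1
  c15: -  regs: r0:72,r1:63,r2:8,r3:Add1,r4:Add2,r5:Mul1

STATUS = TAG Add2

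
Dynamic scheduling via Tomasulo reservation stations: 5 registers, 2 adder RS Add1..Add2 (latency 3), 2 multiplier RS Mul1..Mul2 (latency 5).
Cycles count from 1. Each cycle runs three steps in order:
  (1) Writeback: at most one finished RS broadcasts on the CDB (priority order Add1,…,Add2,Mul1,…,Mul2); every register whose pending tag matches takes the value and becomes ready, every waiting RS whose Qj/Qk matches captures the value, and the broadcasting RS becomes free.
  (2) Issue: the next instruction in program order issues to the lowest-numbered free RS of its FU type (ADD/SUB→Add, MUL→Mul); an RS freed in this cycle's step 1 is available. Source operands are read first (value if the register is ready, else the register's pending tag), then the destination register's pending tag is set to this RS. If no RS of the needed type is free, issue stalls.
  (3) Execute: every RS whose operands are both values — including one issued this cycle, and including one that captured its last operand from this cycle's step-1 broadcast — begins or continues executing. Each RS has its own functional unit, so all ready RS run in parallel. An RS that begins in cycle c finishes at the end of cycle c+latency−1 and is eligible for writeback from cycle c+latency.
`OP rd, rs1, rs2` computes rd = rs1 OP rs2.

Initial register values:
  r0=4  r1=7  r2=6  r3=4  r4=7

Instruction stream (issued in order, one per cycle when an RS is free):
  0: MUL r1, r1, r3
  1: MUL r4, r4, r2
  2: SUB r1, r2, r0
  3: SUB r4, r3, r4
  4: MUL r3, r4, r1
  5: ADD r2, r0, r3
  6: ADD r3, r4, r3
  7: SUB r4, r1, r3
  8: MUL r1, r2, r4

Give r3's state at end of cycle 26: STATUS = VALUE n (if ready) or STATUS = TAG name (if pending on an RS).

STATUS = VALUE -114

cycle 1: issue MUL r1<-Mul1 // r0:4,r1:Mul1,r2:6,r3:4,r4:7
cycle 2: issue MUL r4<-Mul2 // r0:4,r1:Mul1,r2:6,r3:4,r4:Mul2
cycle 3: issue SUB r1<-Add1 // r0:4,r1:Add1,r2:6,r3:4,r4:Mul2
cycle 4: issue SUB r4<-Add2 // r0:4,r1:Add1,r2:6,r3:4,r4:Add2
cycle 5: stall // r0:4,r1:Add1,r2:6,r3:4,r4:Add2
cycle 6: CDB Add1=2; stall // r0:4,r1:2,r2:6,r3:4,r4:Add2
cycle 7: CDB Mul1=28; issue MUL r3<-Mul1 // r0:4,r1:2,r2:6,r3:Mul1,r4:Add2
cycle 8: CDB Mul2=42; issue ADD r2<-Add1 // r0:4,r1:2,r2:Add1,r3:Mul1,r4:Add2
cycle 9: stall // r0:4,r1:2,r2:Add1,r3:Mul1,r4:Add2
cycle 10: stall // r0:4,r1:2,r2:Add1,r3:Mul1,r4:Add2
cycle 11: CDB Add2=-38; issue ADD r3<-Add2 // r0:4,r1:2,r2:Add1,r3:Add2,r4:-38
cycle 12: stall // r0:4,r1:2,r2:Add1,r3:Add2,r4:-38
cycle 13: stall // r0:4,r1:2,r2:Add1,r3:Add2,r4:-38
cycle 14: stall // r0:4,r1:2,r2:Add1,r3:Add2,r4:-38
cycle 15: stall // r0:4,r1:2,r2:Add1,r3:Add2,r4:-38
cycle 16: CDB Mul1=-76; stall // r0:4,r1:2,r2:Add1,r3:Add2,r4:-38
cycle 17: stall // r0:4,r1:2,r2:Add1,r3:Add2,r4:-38
cycle 18: stall // r0:4,r1:2,r2:Add1,r3:Add2,r4:-38
cycle 19: CDB Add1=-72; issue SUB r4<-Add1 // r0:4,r1:2,r2:-72,r3:Add2,r4:Add1
cycle 20: CDB Add2=-114; issue MUL r1<-Mul1 // r0:4,r1:Mul1,r2:-72,r3:-114,r4:Add1
cycle 21: - // r0:4,r1:Mul1,r2:-72,r3:-114,r4:Add1
cycle 22: - // r0:4,r1:Mul1,r2:-72,r3:-114,r4:Add1
cycle 23: CDB Add1=116 // r0:4,r1:Mul1,r2:-72,r3:-114,r4:116
cycle 24: - // r0:4,r1:Mul1,r2:-72,r3:-114,r4:116
cycle 25: - // r0:4,r1:Mul1,r2:-72,r3:-114,r4:116
cycle 26: - // r0:4,r1:Mul1,r2:-72,r3:-114,r4:116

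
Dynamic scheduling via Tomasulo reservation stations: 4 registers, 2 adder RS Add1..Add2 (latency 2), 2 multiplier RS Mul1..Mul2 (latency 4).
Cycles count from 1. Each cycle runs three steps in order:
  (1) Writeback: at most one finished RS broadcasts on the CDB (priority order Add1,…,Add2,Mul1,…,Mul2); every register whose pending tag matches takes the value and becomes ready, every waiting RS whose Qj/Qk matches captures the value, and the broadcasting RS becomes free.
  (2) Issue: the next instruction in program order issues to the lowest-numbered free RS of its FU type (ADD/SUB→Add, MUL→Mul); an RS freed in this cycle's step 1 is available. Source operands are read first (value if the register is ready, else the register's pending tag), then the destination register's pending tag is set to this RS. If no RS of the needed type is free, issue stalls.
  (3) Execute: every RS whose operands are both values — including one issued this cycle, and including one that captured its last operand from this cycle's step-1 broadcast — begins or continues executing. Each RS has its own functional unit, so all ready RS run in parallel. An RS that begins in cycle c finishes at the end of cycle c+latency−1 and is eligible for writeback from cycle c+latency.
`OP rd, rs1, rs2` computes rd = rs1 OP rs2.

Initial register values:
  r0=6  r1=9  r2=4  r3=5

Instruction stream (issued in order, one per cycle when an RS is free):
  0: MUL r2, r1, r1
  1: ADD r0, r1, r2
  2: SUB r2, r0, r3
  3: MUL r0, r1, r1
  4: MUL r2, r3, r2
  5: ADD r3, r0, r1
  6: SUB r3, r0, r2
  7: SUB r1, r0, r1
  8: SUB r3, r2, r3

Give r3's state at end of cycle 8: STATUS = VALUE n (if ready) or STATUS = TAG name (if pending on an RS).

c1: issue MUL r2<-Mul1 | r0:6,r1:9,r2:Mul1,r3:5
c2: issue ADD r0<-Add1 | r0:Add1,r1:9,r2:Mul1,r3:5
c3: issue SUB r2<-Add2 | r0:Add1,r1:9,r2:Add2,r3:5
c4: issue MUL r0<-Mul2 | r0:Mul2,r1:9,r2:Add2,r3:5
c5: CDB Mul1=81; issue MUL r2<-Mul1 | r0:Mul2,r1:9,r2:Mul1,r3:5
c6: stall | r0:Mul2,r1:9,r2:Mul1,r3:5
c7: CDB Add1=90; issue ADD r3<-Add1 | r0:Mul2,r1:9,r2:Mul1,r3:Add1
c8: CDB Mul2=81; stall | r0:81,r1:9,r2:Mul1,r3:Add1

STATUS = TAG Add1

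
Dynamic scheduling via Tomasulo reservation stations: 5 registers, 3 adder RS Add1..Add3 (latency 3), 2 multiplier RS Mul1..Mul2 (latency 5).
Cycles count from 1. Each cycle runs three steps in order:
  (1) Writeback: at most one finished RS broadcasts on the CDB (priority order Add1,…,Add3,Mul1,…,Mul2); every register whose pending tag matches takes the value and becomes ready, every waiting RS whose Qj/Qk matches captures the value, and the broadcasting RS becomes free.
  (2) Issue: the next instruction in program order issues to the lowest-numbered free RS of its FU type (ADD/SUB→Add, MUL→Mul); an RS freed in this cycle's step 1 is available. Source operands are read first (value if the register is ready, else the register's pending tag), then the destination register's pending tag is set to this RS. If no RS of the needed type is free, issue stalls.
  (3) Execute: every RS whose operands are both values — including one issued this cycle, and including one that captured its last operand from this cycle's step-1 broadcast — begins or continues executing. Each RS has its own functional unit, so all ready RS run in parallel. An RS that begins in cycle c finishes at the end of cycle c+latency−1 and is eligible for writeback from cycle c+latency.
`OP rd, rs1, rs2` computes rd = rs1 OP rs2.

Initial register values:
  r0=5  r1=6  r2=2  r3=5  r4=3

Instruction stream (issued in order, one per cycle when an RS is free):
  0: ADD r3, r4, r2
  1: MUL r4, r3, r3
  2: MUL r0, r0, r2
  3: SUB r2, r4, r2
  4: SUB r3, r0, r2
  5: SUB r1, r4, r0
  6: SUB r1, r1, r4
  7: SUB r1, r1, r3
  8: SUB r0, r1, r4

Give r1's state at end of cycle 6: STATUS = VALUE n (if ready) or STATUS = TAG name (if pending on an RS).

cycle 1: issue ADD r3<-Add1 // r0:5,r1:6,r2:2,r3:Add1,r4:3
cycle 2: issue MUL r4<-Mul1 // r0:5,r1:6,r2:2,r3:Add1,r4:Mul1
cycle 3: issue MUL r0<-Mul2 // r0:Mul2,r1:6,r2:2,r3:Add1,r4:Mul1
cycle 4: CDB Add1=5; issue SUB r2<-Add1 // r0:Mul2,r1:6,r2:Add1,r3:5,r4:Mul1
cycle 5: issue SUB r3<-Add2 // r0:Mul2,r1:6,r2:Add1,r3:Add2,r4:Mul1
cycle 6: issue SUB r1<-Add3 // r0:Mul2,r1:Add3,r2:Add1,r3:Add2,r4:Mul1

STATUS = TAG Add3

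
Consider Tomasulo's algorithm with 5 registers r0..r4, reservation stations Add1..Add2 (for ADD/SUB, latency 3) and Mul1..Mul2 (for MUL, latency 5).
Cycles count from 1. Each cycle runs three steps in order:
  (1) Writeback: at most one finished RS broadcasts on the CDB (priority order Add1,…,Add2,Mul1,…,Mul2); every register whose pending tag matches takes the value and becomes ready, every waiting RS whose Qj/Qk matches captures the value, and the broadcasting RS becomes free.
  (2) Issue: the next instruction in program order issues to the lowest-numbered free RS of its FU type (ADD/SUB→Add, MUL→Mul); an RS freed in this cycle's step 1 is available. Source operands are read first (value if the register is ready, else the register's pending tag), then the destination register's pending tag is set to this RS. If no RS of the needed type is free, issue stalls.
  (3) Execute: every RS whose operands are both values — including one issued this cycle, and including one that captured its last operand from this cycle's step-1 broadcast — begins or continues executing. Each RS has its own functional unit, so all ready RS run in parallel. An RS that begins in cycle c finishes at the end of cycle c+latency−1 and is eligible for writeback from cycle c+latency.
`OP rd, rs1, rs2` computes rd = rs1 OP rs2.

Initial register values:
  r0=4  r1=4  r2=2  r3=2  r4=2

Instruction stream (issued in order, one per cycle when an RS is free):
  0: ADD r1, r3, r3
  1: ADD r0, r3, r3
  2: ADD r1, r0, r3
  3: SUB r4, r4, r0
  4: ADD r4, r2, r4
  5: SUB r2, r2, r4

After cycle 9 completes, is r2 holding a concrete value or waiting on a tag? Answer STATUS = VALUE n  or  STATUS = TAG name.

  c1: issue ADD r1<-Add1  regs: r0:4,r1:Add1,r2:2,r3:2,r4:2
  c2: issue ADD r0<-Add2  regs: r0:Add2,r1:Add1,r2:2,r3:2,r4:2
  c3: stall  regs: r0:Add2,r1:Add1,r2:2,r3:2,r4:2
  c4: CDB Add1=4; issue ADD r1<-Add1  regs: r0:Add2,r1:Add1,r2:2,r3:2,r4:2
  c5: CDB Add2=4; issue SUB r4<-Add2  regs: r0:4,r1:Add1,r2:2,r3:2,r4:Add2
  c6: stall  regs: r0:4,r1:Add1,r2:2,r3:2,r4:Add2
  c7: stall  regs: r0:4,r1:Add1,r2:2,r3:2,r4:Add2
  c8: CDB Add1=6; issue ADD r4<-Add1  regs: r0:4,r1:6,r2:2,r3:2,r4:Add1
  c9: CDB Add2=-2; issue SUB r2<-Add2  regs: r0:4,r1:6,r2:Add2,r3:2,r4:Add1

STATUS = TAG Add2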